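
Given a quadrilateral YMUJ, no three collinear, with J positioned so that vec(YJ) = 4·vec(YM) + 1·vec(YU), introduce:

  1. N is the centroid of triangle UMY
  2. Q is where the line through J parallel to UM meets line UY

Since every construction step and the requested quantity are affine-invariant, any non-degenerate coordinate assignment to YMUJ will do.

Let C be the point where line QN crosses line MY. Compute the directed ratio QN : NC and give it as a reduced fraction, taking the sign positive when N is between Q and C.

Set Y = (0, 0), M = (1, 0), U = (0, 1), J = (4, 1); any affine frame gives the same invariant.
1. N is the centroid of triangle UMY ⇒ N = (1/3, 1/3)
2. Q is where the line through J parallel to UM meets line UY ⇒ Q = (0, 5)
line QN meets MY at C = (5/14, 0)
N = Q + t·(C−Q) with t = 14/15, so QN:NC = 14/15:1/15

QN:NC = 14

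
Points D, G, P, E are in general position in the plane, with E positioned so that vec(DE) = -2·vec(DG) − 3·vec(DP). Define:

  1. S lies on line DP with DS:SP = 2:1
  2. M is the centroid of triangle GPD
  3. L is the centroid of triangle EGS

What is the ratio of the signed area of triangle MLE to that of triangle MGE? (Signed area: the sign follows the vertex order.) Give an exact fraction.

[MLE]:[MGE] = 10/81

Set D = (0, 0), G = (1, 0), P = (0, 1), E = (-2, -3); any affine frame gives the same invariant.
1. S lies on line DP with DS:SP = 2:1 ⇒ S = (0, 2/3)
2. M is the centroid of triangle GPD ⇒ M = (1/3, 1/3)
3. L is the centroid of triangle EGS ⇒ L = (-1/3, -7/9)
2·[MLE] = -10/27, 2·[MGE] = -3
[MLE]:[MGE] = -10/27:-3 = 10/81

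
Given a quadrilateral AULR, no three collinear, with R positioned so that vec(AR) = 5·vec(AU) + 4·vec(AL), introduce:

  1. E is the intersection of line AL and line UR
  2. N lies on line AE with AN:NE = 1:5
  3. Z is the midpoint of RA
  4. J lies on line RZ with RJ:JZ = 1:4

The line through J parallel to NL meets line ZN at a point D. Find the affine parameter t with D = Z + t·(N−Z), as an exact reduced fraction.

t = -4/5

Choose coordinates A = (0, 0), U = (1, 0), L = (0, 1), R = (5, 4).
1. E is the intersection of line AL and line UR ⇒ E = (0, -1)
2. N lies on line AE with AN:NE = 1:5 ⇒ N = (0, -1/6)
3. Z is the midpoint of RA ⇒ Z = (5/2, 2)
4. J lies on line RZ with RJ:JZ = 1:4 ⇒ J = (9/2, 18/5)
through J parallel to NL: direction (0, 7/6); meets ZN at D = (9/2, 56/15)
D = Z + t·(N−Z) with t = -4/5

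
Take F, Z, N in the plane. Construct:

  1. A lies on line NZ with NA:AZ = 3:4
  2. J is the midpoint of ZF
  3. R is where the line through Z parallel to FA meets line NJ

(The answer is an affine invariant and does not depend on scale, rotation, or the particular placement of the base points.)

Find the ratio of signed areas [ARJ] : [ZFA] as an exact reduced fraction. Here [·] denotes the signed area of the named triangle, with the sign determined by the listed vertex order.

[ARJ]:[ZFA] = 3/20

Work in coordinates with F = (0, 0), Z = (1, 0), N = (0, 1).
1. A lies on line NZ with NA:AZ = 3:4 ⇒ A = (3/7, 4/7)
2. J is the midpoint of ZF ⇒ J = (1/2, 0)
3. R is where the line through Z parallel to FA meets line NJ ⇒ R = (7/10, -2/5)
2·[ARJ] = -3/35, 2·[ZFA] = -4/7
[ARJ]:[ZFA] = -3/35:-4/7 = 3/20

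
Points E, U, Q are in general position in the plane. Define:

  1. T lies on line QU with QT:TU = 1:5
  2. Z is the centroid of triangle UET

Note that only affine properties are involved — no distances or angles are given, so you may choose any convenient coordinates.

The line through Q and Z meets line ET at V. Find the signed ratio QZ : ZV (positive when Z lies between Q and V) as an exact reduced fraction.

Set E = (0, 0), U = (1, 0), Q = (0, 1); any affine frame gives the same invariant.
1. T lies on line QU with QT:TU = 1:5 ⇒ T = (1/6, 5/6)
2. Z is the centroid of triangle UET ⇒ Z = (7/18, 5/18)
line QZ meets ET at V = (7/48, 35/48)
Z = Q + t·(V−Q) with t = 8/3, so QZ:ZV = 8/3:-5/3

QZ:ZV = -8/5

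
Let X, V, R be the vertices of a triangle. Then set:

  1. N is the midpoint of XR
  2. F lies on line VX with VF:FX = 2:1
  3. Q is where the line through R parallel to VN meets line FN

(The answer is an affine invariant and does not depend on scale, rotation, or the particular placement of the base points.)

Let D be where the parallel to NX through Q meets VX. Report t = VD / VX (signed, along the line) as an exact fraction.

t = 3/2

Assign X = (0, 0), V = (1, 0), R = (0, 1) — the answer is frame-independent, so this choice is without loss of generality.
1. N is the midpoint of XR ⇒ N = (0, 1/2)
2. F lies on line VX with VF:FX = 2:1 ⇒ F = (1/3, 0)
3. Q is where the line through R parallel to VN meets line FN ⇒ Q = (-1/2, 5/4)
through Q parallel to NX: direction (0, -1/2); meets VX at D = (-1/2, 0)
D = V + t·(X−V) with t = 3/2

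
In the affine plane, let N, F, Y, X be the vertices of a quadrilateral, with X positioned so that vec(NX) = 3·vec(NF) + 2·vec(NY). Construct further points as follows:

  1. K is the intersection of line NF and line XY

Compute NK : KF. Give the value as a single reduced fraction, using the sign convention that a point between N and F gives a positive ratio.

Set N = (0, 0), F = (1, 0), Y = (0, 1), X = (3, 2); any affine frame gives the same invariant.
1. K is the intersection of line NF and line XY ⇒ K = (-3, 0)
K = N + t·(F−N) with t = -3, so NK:KF = t:(1−t) = -3:4

NK:KF = -3/4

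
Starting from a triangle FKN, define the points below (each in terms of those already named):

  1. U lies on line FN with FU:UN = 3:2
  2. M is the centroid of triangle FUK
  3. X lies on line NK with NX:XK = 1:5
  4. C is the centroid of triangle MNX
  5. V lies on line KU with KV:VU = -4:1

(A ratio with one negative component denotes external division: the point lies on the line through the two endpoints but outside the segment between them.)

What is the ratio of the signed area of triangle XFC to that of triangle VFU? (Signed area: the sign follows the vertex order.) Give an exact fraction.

[XFC]:[VFU] = 7/54

Work in coordinates with F = (0, 0), K = (1, 0), N = (0, 1).
1. U lies on line FN with FU:UN = 3:2 ⇒ U = (0, 3/5)
2. M is the centroid of triangle FUK ⇒ M = (1/3, 1/5)
3. X lies on line NK with NX:XK = 1:5 ⇒ X = (1/6, 5/6)
4. C is the centroid of triangle MNX ⇒ C = (1/6, 61/90)
5. V lies on line KU with KV:VU = -4:1 ⇒ V = (-1/3, 4/5)
2·[XFC] = 7/270, 2·[VFU] = 1/5
[XFC]:[VFU] = 7/270:1/5 = 7/54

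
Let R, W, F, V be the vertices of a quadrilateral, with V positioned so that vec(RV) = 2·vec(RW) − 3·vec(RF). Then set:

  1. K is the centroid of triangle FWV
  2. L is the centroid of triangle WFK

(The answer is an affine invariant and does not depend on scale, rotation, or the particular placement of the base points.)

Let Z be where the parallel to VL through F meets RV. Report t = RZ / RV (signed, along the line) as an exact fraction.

Choose coordinates R = (0, 0), W = (1, 0), F = (0, 1), V = (2, -3).
1. K is the centroid of triangle FWV ⇒ K = (1, -2/3)
2. L is the centroid of triangle WFK ⇒ L = (2/3, 1/9)
through F parallel to VL: direction (-4/3, 28/9); meets RV at Z = (6/5, -9/5)
Z = R + t·(V−R) with t = 3/5

t = 3/5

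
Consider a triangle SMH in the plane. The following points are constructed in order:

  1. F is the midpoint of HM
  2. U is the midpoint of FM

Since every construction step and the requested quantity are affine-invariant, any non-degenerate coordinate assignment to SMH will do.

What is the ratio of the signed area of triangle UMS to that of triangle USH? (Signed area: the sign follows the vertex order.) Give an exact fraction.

Work in coordinates with S = (0, 0), M = (1, 0), H = (0, 1).
1. F is the midpoint of HM ⇒ F = (1/2, 1/2)
2. U is the midpoint of FM ⇒ U = (3/4, 1/4)
2·[UMS] = -1/4, 2·[USH] = -3/4
[UMS]:[USH] = -1/4:-3/4 = 1/3

[UMS]:[USH] = 1/3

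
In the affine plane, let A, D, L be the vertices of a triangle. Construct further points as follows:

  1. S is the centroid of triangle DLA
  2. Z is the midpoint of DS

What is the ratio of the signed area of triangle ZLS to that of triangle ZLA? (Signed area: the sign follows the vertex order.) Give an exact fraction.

[ZLS]:[ZLA] = 1/4

Assign A = (0, 0), D = (1, 0), L = (0, 1) — the answer is frame-independent, so this choice is without loss of generality.
1. S is the centroid of triangle DLA ⇒ S = (1/3, 1/3)
2. Z is the midpoint of DS ⇒ Z = (2/3, 1/6)
2·[ZLS] = 1/6, 2·[ZLA] = 2/3
[ZLS]:[ZLA] = 1/6:2/3 = 1/4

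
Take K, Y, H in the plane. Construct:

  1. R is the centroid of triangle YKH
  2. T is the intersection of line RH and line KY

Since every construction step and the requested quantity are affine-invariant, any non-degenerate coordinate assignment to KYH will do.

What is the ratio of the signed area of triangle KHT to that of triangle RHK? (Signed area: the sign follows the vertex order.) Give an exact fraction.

Set K = (0, 0), Y = (1, 0), H = (0, 1); any affine frame gives the same invariant.
1. R is the centroid of triangle YKH ⇒ R = (1/3, 1/3)
2. T is the intersection of line RH and line KY ⇒ T = (1/2, 0)
2·[KHT] = -1/2, 2·[RHK] = 1/3
[KHT]:[RHK] = -1/2:1/3 = -3/2

[KHT]:[RHK] = -3/2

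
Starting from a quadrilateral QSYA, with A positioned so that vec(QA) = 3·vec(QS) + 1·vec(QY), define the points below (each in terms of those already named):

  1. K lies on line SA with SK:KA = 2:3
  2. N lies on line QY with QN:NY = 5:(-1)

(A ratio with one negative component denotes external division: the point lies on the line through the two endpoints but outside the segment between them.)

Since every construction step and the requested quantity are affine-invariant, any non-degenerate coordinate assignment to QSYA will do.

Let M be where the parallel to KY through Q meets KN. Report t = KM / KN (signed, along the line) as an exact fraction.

t = -4

Work in coordinates with Q = (0, 0), S = (1, 0), Y = (0, 1), A = (3, 1).
1. K lies on line SA with SK:KA = 2:3 ⇒ K = (9/5, 2/5)
2. N lies on line QY with QN:NY = 5:(-1) ⇒ N = (0, 5/4)
through Q parallel to KY: direction (-9/5, 3/5); meets KN at M = (9, -3)
M = K + t·(N−K) with t = -4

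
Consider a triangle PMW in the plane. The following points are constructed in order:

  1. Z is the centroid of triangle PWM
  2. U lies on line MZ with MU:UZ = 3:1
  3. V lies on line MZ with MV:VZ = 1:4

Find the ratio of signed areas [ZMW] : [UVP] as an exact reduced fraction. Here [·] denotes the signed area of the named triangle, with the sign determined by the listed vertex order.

[ZMW]:[UVP] = -20/11

Set P = (0, 0), M = (1, 0), W = (0, 1); any affine frame gives the same invariant.
1. Z is the centroid of triangle PWM ⇒ Z = (1/3, 1/3)
2. U lies on line MZ with MU:UZ = 3:1 ⇒ U = (1/2, 1/4)
3. V lies on line MZ with MV:VZ = 1:4 ⇒ V = (13/15, 1/15)
2·[ZMW] = 1/3, 2·[UVP] = -11/60
[ZMW]:[UVP] = 1/3:-11/60 = -20/11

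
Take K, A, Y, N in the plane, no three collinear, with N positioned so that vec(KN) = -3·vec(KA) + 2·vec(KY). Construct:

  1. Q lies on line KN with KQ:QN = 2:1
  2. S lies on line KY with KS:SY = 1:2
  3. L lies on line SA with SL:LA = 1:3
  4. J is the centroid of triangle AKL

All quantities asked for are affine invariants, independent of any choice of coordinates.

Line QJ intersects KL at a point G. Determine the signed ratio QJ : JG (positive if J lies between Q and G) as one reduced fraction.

Work in coordinates with K = (0, 0), A = (1, 0), Y = (0, 1), N = (-3, 2).
1. Q lies on line KN with KQ:QN = 2:1 ⇒ Q = (-2, 4/3)
2. S lies on line KY with KS:SY = 1:2 ⇒ S = (0, 1/3)
3. L lies on line SA with SL:LA = 1:3 ⇒ L = (1/4, 1/4)
4. J is the centroid of triangle AKL ⇒ J = (5/12, 1/12)
line QJ meets KL at G = (13/66, 13/66)
J = Q + t·(G−Q) with t = 11/10, so QJ:JG = 11/10:-1/10

QJ:JG = -11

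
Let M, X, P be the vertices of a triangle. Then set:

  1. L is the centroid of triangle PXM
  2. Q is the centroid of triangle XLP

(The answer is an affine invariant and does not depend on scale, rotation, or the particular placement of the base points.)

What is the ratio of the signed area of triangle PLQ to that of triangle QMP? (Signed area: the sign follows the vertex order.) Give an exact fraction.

Assign M = (0, 0), X = (1, 0), P = (0, 1) — the answer is frame-independent, so this choice is without loss of generality.
1. L is the centroid of triangle PXM ⇒ L = (1/3, 1/3)
2. Q is the centroid of triangle XLP ⇒ Q = (4/9, 4/9)
2·[PLQ] = 1/9, 2·[QMP] = -4/9
[PLQ]:[QMP] = 1/9:-4/9 = -1/4

[PLQ]:[QMP] = -1/4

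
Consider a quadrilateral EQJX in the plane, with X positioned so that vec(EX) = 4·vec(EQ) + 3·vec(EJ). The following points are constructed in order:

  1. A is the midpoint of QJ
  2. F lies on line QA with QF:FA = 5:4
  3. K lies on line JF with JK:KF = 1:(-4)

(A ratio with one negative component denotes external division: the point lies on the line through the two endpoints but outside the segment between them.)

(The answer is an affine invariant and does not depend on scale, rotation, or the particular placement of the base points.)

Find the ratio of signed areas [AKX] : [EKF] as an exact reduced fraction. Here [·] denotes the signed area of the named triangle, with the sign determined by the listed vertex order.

Assign E = (0, 0), Q = (1, 0), J = (0, 1), X = (4, 3) — the answer is frame-independent, so this choice is without loss of generality.
1. A is the midpoint of QJ ⇒ A = (1/2, 1/2)
2. F lies on line QA with QF:FA = 5:4 ⇒ F = (13/18, 5/18)
3. K lies on line JF with JK:KF = 1:(-4) ⇒ K = (-13/54, 67/54)
2·[AKX] = -40/9, 2·[EKF] = -26/27
[AKX]:[EKF] = -40/9:-26/27 = 60/13

[AKX]:[EKF] = 60/13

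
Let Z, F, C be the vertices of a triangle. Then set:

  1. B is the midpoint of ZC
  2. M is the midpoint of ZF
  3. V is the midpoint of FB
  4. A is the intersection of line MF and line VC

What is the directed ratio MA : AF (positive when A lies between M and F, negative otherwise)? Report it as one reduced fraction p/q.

Assign Z = (0, 0), F = (1, 0), C = (0, 1) — the answer is frame-independent, so this choice is without loss of generality.
1. B is the midpoint of ZC ⇒ B = (0, 1/2)
2. M is the midpoint of ZF ⇒ M = (1/2, 0)
3. V is the midpoint of FB ⇒ V = (1/2, 1/4)
4. A is the intersection of line MF and line VC ⇒ A = (2/3, 0)
A = M + t·(F−M) with t = 1/3, so MA:AF = t:(1−t) = 1/3:2/3

MA:AF = 1/2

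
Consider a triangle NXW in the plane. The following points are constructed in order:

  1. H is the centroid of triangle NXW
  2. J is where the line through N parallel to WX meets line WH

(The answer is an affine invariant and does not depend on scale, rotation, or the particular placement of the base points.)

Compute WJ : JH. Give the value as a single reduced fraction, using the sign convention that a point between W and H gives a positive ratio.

Choose coordinates N = (0, 0), X = (1, 0), W = (0, 1).
1. H is the centroid of triangle NXW ⇒ H = (1/3, 1/3)
2. J is where the line through N parallel to WX meets line WH ⇒ J = (1, -1)
J = W + t·(H−W) with t = 3, so WJ:JH = t:(1−t) = 3:-2

WJ:JH = -3/2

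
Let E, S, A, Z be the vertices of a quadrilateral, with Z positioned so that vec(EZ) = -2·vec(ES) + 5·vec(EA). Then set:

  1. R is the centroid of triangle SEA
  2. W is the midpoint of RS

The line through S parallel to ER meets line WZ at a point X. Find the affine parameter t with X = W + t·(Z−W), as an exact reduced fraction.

t = -1/15

Assign E = (0, 0), S = (1, 0), A = (0, 1), Z = (-2, 5) — the answer is frame-independent, so this choice is without loss of generality.
1. R is the centroid of triangle SEA ⇒ R = (1/3, 1/3)
2. W is the midpoint of RS ⇒ W = (2/3, 1/6)
through S parallel to ER: direction (1/3, 1/3); meets WZ at X = (38/45, -7/45)
X = W + t·(Z−W) with t = -1/15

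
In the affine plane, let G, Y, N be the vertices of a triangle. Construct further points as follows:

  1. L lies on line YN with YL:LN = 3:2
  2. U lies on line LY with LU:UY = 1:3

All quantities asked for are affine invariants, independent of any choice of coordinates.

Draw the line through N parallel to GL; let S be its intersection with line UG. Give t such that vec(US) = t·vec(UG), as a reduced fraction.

Set G = (0, 0), Y = (1, 0), N = (0, 1); any affine frame gives the same invariant.
1. L lies on line YN with YL:LN = 3:2 ⇒ L = (2/5, 3/5)
2. U lies on line LY with LU:UY = 1:3 ⇒ U = (11/20, 9/20)
through N parallel to GL: direction (2/5, 3/5); meets UG at S = (-22/15, -6/5)
S = U + t·(G−U) with t = 11/3

t = 11/3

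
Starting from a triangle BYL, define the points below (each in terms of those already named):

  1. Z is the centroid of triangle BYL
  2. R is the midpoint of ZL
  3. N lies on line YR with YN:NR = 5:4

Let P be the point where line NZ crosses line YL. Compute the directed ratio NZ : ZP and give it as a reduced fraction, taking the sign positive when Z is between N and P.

NZ:ZP = -13/18

Assign B = (0, 0), Y = (1, 0), L = (0, 1) — the answer is frame-independent, so this choice is without loss of generality.
1. Z is the centroid of triangle BYL ⇒ Z = (1/3, 1/3)
2. R is the midpoint of ZL ⇒ R = (1/6, 2/3)
3. N lies on line YR with YN:NR = 5:4 ⇒ N = (29/54, 10/27)
line NZ meets YL at P = (8/13, 5/13)
Z = N + t·(P−N) with t = -13/5, so NZ:ZP = -13/5:18/5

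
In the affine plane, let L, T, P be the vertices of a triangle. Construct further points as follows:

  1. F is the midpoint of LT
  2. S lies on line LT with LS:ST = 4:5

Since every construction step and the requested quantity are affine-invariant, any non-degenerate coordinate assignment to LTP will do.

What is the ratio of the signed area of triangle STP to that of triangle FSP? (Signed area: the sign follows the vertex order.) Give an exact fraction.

Assign L = (0, 0), T = (1, 0), P = (0, 1) — the answer is frame-independent, so this choice is without loss of generality.
1. F is the midpoint of LT ⇒ F = (1/2, 0)
2. S lies on line LT with LS:ST = 4:5 ⇒ S = (4/9, 0)
2·[STP] = 5/9, 2·[FSP] = -1/18
[STP]:[FSP] = 5/9:-1/18 = -10

[STP]:[FSP] = -10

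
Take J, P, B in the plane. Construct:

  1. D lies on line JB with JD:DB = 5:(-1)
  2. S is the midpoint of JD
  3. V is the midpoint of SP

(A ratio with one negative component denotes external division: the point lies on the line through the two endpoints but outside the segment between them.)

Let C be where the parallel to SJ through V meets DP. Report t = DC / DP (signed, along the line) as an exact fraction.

t = 1/2

Assign J = (0, 0), P = (1, 0), B = (0, 1) — the answer is frame-independent, so this choice is without loss of generality.
1. D lies on line JB with JD:DB = 5:(-1) ⇒ D = (0, 5/4)
2. S is the midpoint of JD ⇒ S = (0, 5/8)
3. V is the midpoint of SP ⇒ V = (1/2, 5/16)
through V parallel to SJ: direction (0, -5/8); meets DP at C = (1/2, 5/8)
C = D + t·(P−D) with t = 1/2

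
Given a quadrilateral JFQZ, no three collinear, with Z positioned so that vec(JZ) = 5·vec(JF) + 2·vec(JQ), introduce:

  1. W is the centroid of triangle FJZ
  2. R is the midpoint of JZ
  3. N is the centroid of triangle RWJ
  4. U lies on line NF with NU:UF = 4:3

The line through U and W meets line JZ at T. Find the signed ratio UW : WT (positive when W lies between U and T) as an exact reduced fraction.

UW:WT = 6/7

Choose coordinates J = (0, 0), F = (1, 0), Q = (0, 1), Z = (5, 2).
1. W is the centroid of triangle FJZ ⇒ W = (2, 2/3)
2. R is the midpoint of JZ ⇒ R = (5/2, 1)
3. N is the centroid of triangle RWJ ⇒ N = (3/2, 5/9)
4. U lies on line NF with NU:UF = 4:3 ⇒ U = (17/14, 5/21)
line UW meets JZ at T = (35/12, 7/6)
W = U + t·(T−U) with t = 6/13, so UW:WT = 6/13:7/13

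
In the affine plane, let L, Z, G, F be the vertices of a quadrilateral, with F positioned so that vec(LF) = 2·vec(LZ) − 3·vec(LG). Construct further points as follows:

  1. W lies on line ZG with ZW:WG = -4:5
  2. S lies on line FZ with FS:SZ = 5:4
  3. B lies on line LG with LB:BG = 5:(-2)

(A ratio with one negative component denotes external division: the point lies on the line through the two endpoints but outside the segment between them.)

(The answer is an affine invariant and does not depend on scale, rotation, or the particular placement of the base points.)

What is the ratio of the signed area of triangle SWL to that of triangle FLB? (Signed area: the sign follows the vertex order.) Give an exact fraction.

[SWL]:[FLB] = -4/15

Assign L = (0, 0), Z = (1, 0), G = (0, 1), F = (2, -3) — the answer is frame-independent, so this choice is without loss of generality.
1. W lies on line ZG with ZW:WG = -4:5 ⇒ W = (5, -4)
2. S lies on line FZ with FS:SZ = 5:4 ⇒ S = (13/9, -4/3)
3. B lies on line LG with LB:BG = 5:(-2) ⇒ B = (0, 5/3)
2·[SWL] = 8/9, 2·[FLB] = -10/3
[SWL]:[FLB] = 8/9:-10/3 = -4/15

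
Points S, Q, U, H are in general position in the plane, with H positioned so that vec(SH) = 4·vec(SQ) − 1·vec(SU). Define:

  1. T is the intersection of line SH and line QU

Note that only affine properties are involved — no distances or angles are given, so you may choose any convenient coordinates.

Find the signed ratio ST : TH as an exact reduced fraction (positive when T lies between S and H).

Choose coordinates S = (0, 0), Q = (1, 0), U = (0, 1), H = (4, -1).
1. T is the intersection of line SH and line QU ⇒ T = (4/3, -1/3)
T = S + t·(H−S) with t = 1/3, so ST:TH = t:(1−t) = 1/3:2/3

ST:TH = 1/2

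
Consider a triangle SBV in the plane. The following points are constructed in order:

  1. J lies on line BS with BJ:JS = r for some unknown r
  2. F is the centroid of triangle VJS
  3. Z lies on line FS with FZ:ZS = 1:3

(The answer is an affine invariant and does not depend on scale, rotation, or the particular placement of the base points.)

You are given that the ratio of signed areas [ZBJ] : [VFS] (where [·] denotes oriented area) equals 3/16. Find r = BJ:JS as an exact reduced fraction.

r = 1/4

Assign S = (0, 0), B = (1, 0), V = (0, 1) — the answer is frame-independent, so this choice is without loss of generality.
1. With BJ:JS = r, write λ = r/(r+1) so J = B + λ·(S−B); J is affine-linear in λ
2. F is the centroid of triangle VJS ⇒ F is an affine combination of earlier points and hence also affine-linear in λ
3. Z lies on line FS with FZ:ZS = 1:3 ⇒ Z is an affine combination of earlier points and hence also affine-linear in λ
Every point depending on J is an affine combination of J and λ-independent points, so each such coordinate is linear in λ; the λ² term in each signed area is a multiple of (S−B)×(S−B) = 0, so 2·[ZBJ] and 2·[VFS] are each linear in λ. Evaluating at λ=0 and λ=1:
  2·[ZBJ] = -1/4·λ,   2·[VFS] = 1/3·λ − 1/3
So [ZBJ]:[VFS] = (-1/4·λ) / (1/3·λ − 1/3). Setting this equal to 3/16:
  -1/4·λ = 3/16·(1/3·λ − 1/3)  ⇒  λ = 1/5
Then r = λ/(1−λ) = (1/5)/(4/5) = 1/4. Check: with r = 1/4, J = (4/5, 0) and [ZBJ]:[VFS] = 3/16 as required.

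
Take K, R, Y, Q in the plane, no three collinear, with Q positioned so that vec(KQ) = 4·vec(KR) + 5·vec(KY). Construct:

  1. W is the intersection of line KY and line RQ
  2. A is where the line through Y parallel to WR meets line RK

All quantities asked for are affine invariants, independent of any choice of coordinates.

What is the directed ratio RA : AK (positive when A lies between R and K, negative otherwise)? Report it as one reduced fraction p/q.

Set K = (0, 0), R = (1, 0), Y = (0, 1), Q = (4, 5); any affine frame gives the same invariant.
1. W is the intersection of line KY and line RQ ⇒ W = (0, -5/3)
2. A is where the line through Y parallel to WR meets line RK ⇒ A = (-3/5, 0)
A = R + t·(K−R) with t = 8/5, so RA:AK = t:(1−t) = 8/5:-3/5

RA:AK = -8/3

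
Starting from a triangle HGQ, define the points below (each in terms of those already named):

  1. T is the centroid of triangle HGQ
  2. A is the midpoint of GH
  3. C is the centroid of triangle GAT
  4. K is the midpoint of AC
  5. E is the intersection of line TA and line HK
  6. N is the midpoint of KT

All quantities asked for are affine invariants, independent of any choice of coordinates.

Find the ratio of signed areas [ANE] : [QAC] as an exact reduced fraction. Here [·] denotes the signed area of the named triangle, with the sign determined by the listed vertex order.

[ANE]:[QAC] = 1/84

Choose coordinates H = (0, 0), G = (1, 0), Q = (0, 1).
1. T is the centroid of triangle HGQ ⇒ T = (1/3, 1/3)
2. A is the midpoint of GH ⇒ A = (1/2, 0)
3. C is the centroid of triangle GAT ⇒ C = (11/18, 1/9)
4. K is the midpoint of AC ⇒ K = (5/9, 1/18)
5. E is the intersection of line TA and line HK ⇒ E = (10/21, 1/21)
6. N is the midpoint of KT ⇒ N = (4/9, 7/36)
2·[ANE] = 1/504, 2·[QAC] = 1/6
[ANE]:[QAC] = 1/504:1/6 = 1/84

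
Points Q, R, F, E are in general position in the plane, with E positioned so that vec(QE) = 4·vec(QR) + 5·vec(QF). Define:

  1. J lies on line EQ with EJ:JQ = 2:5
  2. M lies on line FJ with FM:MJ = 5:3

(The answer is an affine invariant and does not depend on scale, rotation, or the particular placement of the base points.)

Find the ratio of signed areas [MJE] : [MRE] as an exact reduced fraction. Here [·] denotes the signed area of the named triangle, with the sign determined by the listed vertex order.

[MJE]:[MRE] = 12/109

Choose coordinates Q = (0, 0), R = (1, 0), F = (0, 1), E = (4, 5).
1. J lies on line EQ with EJ:JQ = 2:5 ⇒ J = (20/7, 25/7)
2. M lies on line FJ with FM:MJ = 5:3 ⇒ M = (25/14, 73/28)
2·[MJE] = 3/7, 2·[MRE] = 109/28
[MJE]:[MRE] = 3/7:109/28 = 12/109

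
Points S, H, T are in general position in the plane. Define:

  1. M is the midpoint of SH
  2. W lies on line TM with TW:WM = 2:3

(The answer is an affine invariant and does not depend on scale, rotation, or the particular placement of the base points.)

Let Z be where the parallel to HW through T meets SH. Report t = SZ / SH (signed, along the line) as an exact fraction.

t = 4/3

Work in coordinates with S = (0, 0), H = (1, 0), T = (0, 1).
1. M is the midpoint of SH ⇒ M = (1/2, 0)
2. W lies on line TM with TW:WM = 2:3 ⇒ W = (1/5, 3/5)
through T parallel to HW: direction (-4/5, 3/5); meets SH at Z = (4/3, 0)
Z = S + t·(H−S) with t = 4/3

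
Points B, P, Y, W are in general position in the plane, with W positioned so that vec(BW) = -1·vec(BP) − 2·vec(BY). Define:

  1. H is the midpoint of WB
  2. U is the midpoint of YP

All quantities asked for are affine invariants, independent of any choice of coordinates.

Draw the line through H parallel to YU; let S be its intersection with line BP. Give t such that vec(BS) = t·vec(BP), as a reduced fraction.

Choose coordinates B = (0, 0), P = (1, 0), Y = (0, 1), W = (-1, -2).
1. H is the midpoint of WB ⇒ H = (-1/2, -1)
2. U is the midpoint of YP ⇒ U = (1/2, 1/2)
through H parallel to YU: direction (1/2, -1/2); meets BP at S = (-3/2, 0)
S = B + t·(P−B) with t = -3/2

t = -3/2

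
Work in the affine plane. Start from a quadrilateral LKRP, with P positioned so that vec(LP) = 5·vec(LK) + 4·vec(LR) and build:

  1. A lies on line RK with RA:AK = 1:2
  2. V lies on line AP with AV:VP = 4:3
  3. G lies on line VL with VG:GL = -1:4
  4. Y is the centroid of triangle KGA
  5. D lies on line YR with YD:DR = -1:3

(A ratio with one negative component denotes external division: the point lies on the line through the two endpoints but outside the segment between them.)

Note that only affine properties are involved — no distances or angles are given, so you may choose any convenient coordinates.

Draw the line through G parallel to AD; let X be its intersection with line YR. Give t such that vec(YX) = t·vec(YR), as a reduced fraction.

Choose coordinates L = (0, 0), K = (1, 0), R = (0, 1), P = (5, 4).
1. A lies on line RK with RA:AK = 1:2 ⇒ A = (1/3, 2/3)
2. V lies on line AP with AV:VP = 4:3 ⇒ V = (3, 18/7)
3. G lies on line VL with VG:GL = -1:4 ⇒ G = (4, 24/7)
4. Y is the centroid of triangle KGA ⇒ Y = (16/9, 86/63)
5. D lies on line YR with YD:DR = -1:3 ⇒ D = (8/3, 65/42)
through G parallel to AD: direction (7/3, 37/42); meets YR at X = (-16/3, -2/21)
X = Y + t·(R−Y) with t = 4

t = 4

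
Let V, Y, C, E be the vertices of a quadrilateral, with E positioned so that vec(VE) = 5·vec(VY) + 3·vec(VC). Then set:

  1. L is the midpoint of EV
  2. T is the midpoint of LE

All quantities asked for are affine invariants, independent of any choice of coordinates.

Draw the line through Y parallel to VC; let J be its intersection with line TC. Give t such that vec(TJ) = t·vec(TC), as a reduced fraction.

Work in coordinates with V = (0, 0), Y = (1, 0), C = (0, 1), E = (5, 3).
1. L is the midpoint of EV ⇒ L = (5/2, 3/2)
2. T is the midpoint of LE ⇒ T = (15/4, 9/4)
through Y parallel to VC: direction (0, 1); meets TC at J = (1, 4/3)
J = T + t·(C−T) with t = 11/15

t = 11/15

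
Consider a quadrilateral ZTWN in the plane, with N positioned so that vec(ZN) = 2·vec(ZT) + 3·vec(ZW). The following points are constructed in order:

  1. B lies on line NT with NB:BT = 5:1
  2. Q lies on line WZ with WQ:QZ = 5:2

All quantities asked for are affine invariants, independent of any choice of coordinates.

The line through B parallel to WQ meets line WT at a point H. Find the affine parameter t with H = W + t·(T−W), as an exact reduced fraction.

t = 7/6

Choose coordinates Z = (0, 0), T = (1, 0), W = (0, 1), N = (2, 3).
1. B lies on line NT with NB:BT = 5:1 ⇒ B = (7/6, 1/2)
2. Q lies on line WZ with WQ:QZ = 5:2 ⇒ Q = (0, 2/7)
through B parallel to WQ: direction (0, -5/7); meets WT at H = (7/6, -1/6)
H = W + t·(T−W) with t = 7/6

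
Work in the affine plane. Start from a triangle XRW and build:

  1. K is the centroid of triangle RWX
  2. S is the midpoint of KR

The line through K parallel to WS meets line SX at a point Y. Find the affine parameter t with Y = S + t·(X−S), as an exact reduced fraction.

Assign X = (0, 0), R = (1, 0), W = (0, 1) — the answer is frame-independent, so this choice is without loss of generality.
1. K is the centroid of triangle RWX ⇒ K = (1/3, 1/3)
2. S is the midpoint of KR ⇒ S = (2/3, 1/6)
through K parallel to WS: direction (2/3, -5/6); meets SX at Y = (1/2, 1/8)
Y = S + t·(X−S) with t = 1/4

t = 1/4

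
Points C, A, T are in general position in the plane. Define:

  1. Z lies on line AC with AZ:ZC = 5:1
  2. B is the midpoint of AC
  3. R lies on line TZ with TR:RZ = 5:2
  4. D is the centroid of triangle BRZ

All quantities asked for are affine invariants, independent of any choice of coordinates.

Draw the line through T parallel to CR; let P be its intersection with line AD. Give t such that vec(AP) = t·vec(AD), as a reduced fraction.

t = 51/28

Set C = (0, 0), A = (1, 0), T = (0, 1); any affine frame gives the same invariant.
1. Z lies on line AC with AZ:ZC = 5:1 ⇒ Z = (1/6, 0)
2. B is the midpoint of AC ⇒ B = (1/2, 0)
3. R lies on line TZ with TR:RZ = 5:2 ⇒ R = (5/42, 2/7)
4. D is the centroid of triangle BRZ ⇒ D = (11/42, 2/21)
through T parallel to CR: direction (5/42, 2/7); meets AD at P = (-135/392, 17/98)
P = A + t·(D−A) with t = 51/28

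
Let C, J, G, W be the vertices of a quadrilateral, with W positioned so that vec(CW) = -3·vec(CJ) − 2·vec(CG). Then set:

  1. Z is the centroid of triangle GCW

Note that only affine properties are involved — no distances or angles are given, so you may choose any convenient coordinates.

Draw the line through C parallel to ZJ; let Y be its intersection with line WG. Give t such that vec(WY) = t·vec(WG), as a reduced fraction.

t = 3/5

Set C = (0, 0), J = (1, 0), G = (0, 1), W = (-3, -2); any affine frame gives the same invariant.
1. Z is the centroid of triangle GCW ⇒ Z = (-1, -1/3)
through C parallel to ZJ: direction (2, 1/3); meets WG at Y = (-6/5, -1/5)
Y = W + t·(G−W) with t = 3/5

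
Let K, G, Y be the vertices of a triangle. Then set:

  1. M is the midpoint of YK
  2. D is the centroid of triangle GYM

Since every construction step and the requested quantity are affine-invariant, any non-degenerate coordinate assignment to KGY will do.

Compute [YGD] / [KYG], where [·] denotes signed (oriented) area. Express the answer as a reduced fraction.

[YGD]:[KYG] = 1/6

Assign K = (0, 0), G = (1, 0), Y = (0, 1) — the answer is frame-independent, so this choice is without loss of generality.
1. M is the midpoint of YK ⇒ M = (0, 1/2)
2. D is the centroid of triangle GYM ⇒ D = (1/3, 1/2)
2·[YGD] = -1/6, 2·[KYG] = -1
[YGD]:[KYG] = -1/6:-1 = 1/6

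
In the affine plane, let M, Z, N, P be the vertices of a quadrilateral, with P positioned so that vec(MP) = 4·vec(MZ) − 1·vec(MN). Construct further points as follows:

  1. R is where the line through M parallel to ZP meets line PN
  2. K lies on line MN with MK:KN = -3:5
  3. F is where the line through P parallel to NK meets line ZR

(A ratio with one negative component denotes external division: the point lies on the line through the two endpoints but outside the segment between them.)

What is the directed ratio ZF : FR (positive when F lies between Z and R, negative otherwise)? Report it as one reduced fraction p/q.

ZF:FR = 3/2

Choose coordinates M = (0, 0), Z = (1, 0), N = (0, 1), P = (4, -1).
1. R is where the line through M parallel to ZP meets line PN ⇒ R = (6, -2)
2. K lies on line MN with MK:KN = -3:5 ⇒ K = (0, -3/2)
3. F is where the line through P parallel to NK meets line ZR ⇒ F = (4, -6/5)
F = Z + t·(R−Z) with t = 3/5, so ZF:FR = t:(1−t) = 3/5:2/5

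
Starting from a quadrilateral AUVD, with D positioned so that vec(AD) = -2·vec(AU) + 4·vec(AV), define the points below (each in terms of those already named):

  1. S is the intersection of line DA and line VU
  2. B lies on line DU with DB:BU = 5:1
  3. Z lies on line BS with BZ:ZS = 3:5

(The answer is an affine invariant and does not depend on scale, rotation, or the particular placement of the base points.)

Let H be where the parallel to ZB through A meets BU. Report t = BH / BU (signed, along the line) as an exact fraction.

Set A = (0, 0), U = (1, 0), V = (0, 1), D = (-2, 4); any affine frame gives the same invariant.
1. S is the intersection of line DA and line VU ⇒ S = (-1, 2)
2. B lies on line DU with DB:BU = 5:1 ⇒ B = (1/2, 2/3)
3. Z lies on line BS with BZ:ZS = 3:5 ⇒ Z = (-1/16, 7/6)
through A parallel to ZB: direction (9/16, -1/2); meets BU at H = (3, -8/3)
H = B + t·(U−B) with t = 5

t = 5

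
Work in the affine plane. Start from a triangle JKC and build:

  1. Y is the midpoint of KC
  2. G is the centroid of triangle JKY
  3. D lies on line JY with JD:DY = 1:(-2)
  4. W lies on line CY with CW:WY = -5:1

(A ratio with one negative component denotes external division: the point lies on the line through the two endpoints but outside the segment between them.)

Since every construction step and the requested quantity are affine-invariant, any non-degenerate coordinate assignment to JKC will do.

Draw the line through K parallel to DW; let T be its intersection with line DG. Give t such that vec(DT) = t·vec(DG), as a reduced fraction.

Assign J = (0, 0), K = (1, 0), C = (0, 1) — the answer is frame-independent, so this choice is without loss of generality.
1. Y is the midpoint of KC ⇒ Y = (1/2, 1/2)
2. G is the centroid of triangle JKY ⇒ G = (1/2, 1/6)
3. D lies on line JY with JD:DY = 1:(-2) ⇒ D = (-1/2, -1/2)
4. W lies on line CY with CW:WY = -5:1 ⇒ W = (5/8, 3/8)
through K parallel to DW: direction (9/8, 7/8); meets DG at T = (11/2, 7/2)
T = D + t·(G−D) with t = 6

t = 6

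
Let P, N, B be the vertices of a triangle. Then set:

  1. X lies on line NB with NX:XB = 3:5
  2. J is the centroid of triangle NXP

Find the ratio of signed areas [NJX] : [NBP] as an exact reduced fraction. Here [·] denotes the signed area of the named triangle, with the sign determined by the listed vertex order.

Choose coordinates P = (0, 0), N = (1, 0), B = (0, 1).
1. X lies on line NB with NX:XB = 3:5 ⇒ X = (5/8, 3/8)
2. J is the centroid of triangle NXP ⇒ J = (13/24, 1/8)
2·[NJX] = -1/8, 2·[NBP] = 1
[NJX]:[NBP] = -1/8:1 = -1/8

[NJX]:[NBP] = -1/8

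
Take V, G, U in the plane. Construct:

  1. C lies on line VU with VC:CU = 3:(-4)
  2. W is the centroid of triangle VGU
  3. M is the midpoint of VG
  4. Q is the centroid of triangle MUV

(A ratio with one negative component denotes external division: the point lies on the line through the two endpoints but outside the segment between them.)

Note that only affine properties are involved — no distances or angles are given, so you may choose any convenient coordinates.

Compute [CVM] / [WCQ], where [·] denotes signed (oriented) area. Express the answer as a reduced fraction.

[CVM]:[WCQ] = 27/10

Work in coordinates with V = (0, 0), G = (1, 0), U = (0, 1).
1. C lies on line VU with VC:CU = 3:(-4) ⇒ C = (0, -3)
2. W is the centroid of triangle VGU ⇒ W = (1/3, 1/3)
3. M is the midpoint of VG ⇒ M = (1/2, 0)
4. Q is the centroid of triangle MUV ⇒ Q = (1/6, 1/3)
2·[CVM] = -3/2, 2·[WCQ] = -5/9
[CVM]:[WCQ] = -3/2:-5/9 = 27/10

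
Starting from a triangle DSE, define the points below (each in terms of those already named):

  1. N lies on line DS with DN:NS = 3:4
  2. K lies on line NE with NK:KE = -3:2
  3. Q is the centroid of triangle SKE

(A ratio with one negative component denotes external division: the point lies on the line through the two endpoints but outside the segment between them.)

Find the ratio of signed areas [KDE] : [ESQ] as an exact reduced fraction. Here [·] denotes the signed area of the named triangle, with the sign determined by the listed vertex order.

[KDE]:[ESQ] = 9/4

Choose coordinates D = (0, 0), S = (1, 0), E = (0, 1).
1. N lies on line DS with DN:NS = 3:4 ⇒ N = (3/7, 0)
2. K lies on line NE with NK:KE = -3:2 ⇒ K = (-6/7, 3)
3. Q is the centroid of triangle SKE ⇒ Q = (1/21, 4/3)
2·[KDE] = 6/7, 2·[ESQ] = 8/21
[KDE]:[ESQ] = 6/7:8/21 = 9/4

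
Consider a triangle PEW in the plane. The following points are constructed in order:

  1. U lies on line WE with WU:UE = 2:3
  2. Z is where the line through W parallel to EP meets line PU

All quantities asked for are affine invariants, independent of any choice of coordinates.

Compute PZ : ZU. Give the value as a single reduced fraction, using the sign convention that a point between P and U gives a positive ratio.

PZ:ZU = -5/2

Work in coordinates with P = (0, 0), E = (1, 0), W = (0, 1).
1. U lies on line WE with WU:UE = 2:3 ⇒ U = (2/5, 3/5)
2. Z is where the line through W parallel to EP meets line PU ⇒ Z = (2/3, 1)
Z = P + t·(U−P) with t = 5/3, so PZ:ZU = t:(1−t) = 5/3:-2/3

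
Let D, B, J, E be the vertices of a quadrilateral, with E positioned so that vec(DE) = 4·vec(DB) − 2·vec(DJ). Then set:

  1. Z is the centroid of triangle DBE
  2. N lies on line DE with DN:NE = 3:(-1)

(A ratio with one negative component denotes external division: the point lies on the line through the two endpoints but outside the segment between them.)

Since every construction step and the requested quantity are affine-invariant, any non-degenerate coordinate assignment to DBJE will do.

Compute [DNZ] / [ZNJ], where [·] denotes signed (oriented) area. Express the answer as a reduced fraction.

Choose coordinates D = (0, 0), B = (1, 0), J = (0, 1), E = (4, -2).
1. Z is the centroid of triangle DBE ⇒ Z = (5/3, -2/3)
2. N lies on line DE with DN:NE = 3:(-1) ⇒ N = (6, -3)
2·[DNZ] = 1, 2·[ZNJ] = 10/3
[DNZ]:[ZNJ] = 1:10/3 = 3/10

[DNZ]:[ZNJ] = 3/10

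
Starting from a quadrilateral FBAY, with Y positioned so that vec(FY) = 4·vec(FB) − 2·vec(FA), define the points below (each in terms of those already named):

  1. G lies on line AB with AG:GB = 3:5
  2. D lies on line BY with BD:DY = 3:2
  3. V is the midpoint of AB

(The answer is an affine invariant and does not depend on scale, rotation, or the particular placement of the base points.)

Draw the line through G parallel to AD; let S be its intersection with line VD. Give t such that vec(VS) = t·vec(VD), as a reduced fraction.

t = 1/4

Assign F = (0, 0), B = (1, 0), A = (0, 1), Y = (4, -2) — the answer is frame-independent, so this choice is without loss of generality.
1. G lies on line AB with AG:GB = 3:5 ⇒ G = (3/8, 5/8)
2. D lies on line BY with BD:DY = 3:2 ⇒ D = (14/5, -6/5)
3. V is the midpoint of AB ⇒ V = (1/2, 1/2)
through G parallel to AD: direction (14/5, -11/5); meets VD at S = (43/40, 3/40)
S = V + t·(D−V) with t = 1/4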